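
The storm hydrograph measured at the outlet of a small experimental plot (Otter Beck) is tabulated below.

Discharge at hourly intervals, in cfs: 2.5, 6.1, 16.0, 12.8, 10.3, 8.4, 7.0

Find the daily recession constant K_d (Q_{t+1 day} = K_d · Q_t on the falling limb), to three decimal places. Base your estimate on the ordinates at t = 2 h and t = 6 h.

K_d ≈ 0.007

Between t = 2 h and t = 6 h the flow falls from 16.0 to 7.0 cfs over 4×1 h = 4 h.
Per-interval ratio K = (7.0/16.0)^(1/4) = 0.8133; K_d = K^(24/1) = 0.007.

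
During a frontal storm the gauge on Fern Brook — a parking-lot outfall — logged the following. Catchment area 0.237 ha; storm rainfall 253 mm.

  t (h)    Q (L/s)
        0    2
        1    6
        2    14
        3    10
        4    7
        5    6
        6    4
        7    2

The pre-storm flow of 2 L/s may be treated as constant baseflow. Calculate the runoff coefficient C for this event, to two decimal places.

C ≈ 0.21

ΣQ_DR = 35.00 L/s; V = ΣQ_DR·Δt = 1.260 × 10^5 L.
Runoff depth d = V / A = 53.16 mm.
C = d / P = 53.16 / 253 = 0.21.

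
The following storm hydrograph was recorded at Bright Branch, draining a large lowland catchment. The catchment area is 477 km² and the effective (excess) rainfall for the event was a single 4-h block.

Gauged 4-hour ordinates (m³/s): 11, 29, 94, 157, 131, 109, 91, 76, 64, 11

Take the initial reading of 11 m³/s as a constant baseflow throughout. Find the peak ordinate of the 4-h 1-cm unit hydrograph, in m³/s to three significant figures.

U_p ≈ 72.9 m³/s

Direct runoff: 0.0, 18.0, 83.0, 146.0, 120.0, 98.0, 80.0, 65.0, 53.0, 0.0 m³/s; ΣQ_DR = 663.0 m³/s, peak = 146.0 m³/s.
Runoff depth d = ΣQ_DR·Δt / A = 663.0 × 14400 / (477 km²) = 20.02 mm.
The 1-cm UH is the DRH scaled by (10 mm)/d, so U_p = 146.0 × 10/20.02 = 72.9 m³/s.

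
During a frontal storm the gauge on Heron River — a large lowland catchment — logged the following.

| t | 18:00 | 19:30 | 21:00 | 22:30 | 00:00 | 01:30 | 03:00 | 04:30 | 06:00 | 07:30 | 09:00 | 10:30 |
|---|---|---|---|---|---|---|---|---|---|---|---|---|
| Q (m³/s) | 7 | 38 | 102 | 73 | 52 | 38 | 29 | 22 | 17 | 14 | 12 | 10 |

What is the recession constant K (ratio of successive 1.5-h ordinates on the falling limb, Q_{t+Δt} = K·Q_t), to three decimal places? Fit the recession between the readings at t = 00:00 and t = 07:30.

Using the recession-limb readings at t = 00:00 and t = 07:30: Q falls from 52 to 14 m³/s over 5 intervals.
K = (Q₂/Q₁)^(1/5) = (14/52)^(1/5) = 0.769.

K ≈ 0.769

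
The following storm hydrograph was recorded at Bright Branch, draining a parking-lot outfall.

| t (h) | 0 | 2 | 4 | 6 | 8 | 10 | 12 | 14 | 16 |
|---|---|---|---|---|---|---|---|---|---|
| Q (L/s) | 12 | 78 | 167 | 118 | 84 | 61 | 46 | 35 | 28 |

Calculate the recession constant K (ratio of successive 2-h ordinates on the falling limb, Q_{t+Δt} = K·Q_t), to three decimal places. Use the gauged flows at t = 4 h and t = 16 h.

K ≈ 0.743

Using the recession-limb readings at t = 4 h and t = 16 h: Q falls from 167 to 28 L/s over 6 intervals.
K = (Q₂/Q₁)^(1/6) = (28/167)^(1/6) = 0.743.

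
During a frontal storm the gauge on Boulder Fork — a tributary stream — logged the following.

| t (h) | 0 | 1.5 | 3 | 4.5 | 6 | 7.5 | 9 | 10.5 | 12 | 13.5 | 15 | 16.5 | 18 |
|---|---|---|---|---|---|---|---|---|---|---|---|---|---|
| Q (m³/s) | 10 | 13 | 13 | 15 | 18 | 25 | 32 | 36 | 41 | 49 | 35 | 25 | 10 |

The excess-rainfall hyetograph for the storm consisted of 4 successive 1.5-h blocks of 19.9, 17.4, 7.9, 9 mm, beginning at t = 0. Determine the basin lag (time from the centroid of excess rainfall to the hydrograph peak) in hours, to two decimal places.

t_L ≈ 11.08 h

Centroid of excess rainfall: t_c = Σ P_i·t̄_i / ΣP_i = 2.4161 h (block centres at 0.75, 2.25, 3.75, 5.25 h).
Hydrograph peak occurs at t = 13.5 h, so basin lag t_L = 13.5 − 2.4161 = 11.08 h.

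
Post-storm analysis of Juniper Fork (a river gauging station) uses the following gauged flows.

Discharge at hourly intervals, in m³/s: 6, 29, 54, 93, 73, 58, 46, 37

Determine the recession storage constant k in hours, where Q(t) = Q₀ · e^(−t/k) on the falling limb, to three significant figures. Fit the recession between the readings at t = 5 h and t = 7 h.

k ≈ 4.45 h

On the falling limb, Q drops from 58 to 37 m³/s between t = 5 h and t = 7 h (Δt = 2 h).
k = −Δt / ln(Q₂/Q₁) = −2 / ln(37/58) = 4.45 h.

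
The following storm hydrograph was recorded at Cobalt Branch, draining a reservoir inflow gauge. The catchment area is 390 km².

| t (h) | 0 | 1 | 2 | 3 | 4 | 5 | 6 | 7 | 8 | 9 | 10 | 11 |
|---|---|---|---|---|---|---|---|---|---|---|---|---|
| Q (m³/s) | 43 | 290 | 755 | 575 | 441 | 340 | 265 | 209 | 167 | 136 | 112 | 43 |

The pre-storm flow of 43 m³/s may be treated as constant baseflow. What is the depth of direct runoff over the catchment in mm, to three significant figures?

Direct runoff: 0.0, 247.0, 712.0, 532.0, 398.0, 297.0, 222.0, 166.0, 124.0, 93.0, 69.0, 0.0 m³/s; ΣQ_DR = 2860 m³/s.
V = ΣQ_DR · Δt = 2860 × 3600 s = 1.030 × 10^7 m³.
Over A = 390 km², depth = V / A = 26.4 mm.

d ≈ 26.4 mm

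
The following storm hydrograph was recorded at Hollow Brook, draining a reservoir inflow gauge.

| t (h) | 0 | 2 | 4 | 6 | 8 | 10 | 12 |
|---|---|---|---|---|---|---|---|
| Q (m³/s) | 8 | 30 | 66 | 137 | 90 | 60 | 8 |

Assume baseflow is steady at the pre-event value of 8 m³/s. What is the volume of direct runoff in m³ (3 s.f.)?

Direct-runoff ordinates (Q − Q_b): 0.0, 22.0, 58.0, 129.0, 82.0, 52.0, 0.0 m³/s.
ΣQ_DR = 343.0 m³/s.
With Δt = 2 h = 7200 s, V = ΣQ_DR · Δt = 343.0 × 7200 = 2.47 × 10^6 m³.

V ≈ 2.47 × 10^6 m³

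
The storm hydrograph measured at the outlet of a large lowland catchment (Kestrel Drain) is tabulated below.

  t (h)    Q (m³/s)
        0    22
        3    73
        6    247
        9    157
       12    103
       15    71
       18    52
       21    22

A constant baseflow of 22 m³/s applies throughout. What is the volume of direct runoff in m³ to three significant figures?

Direct-runoff ordinates (Q − Q_b): 0.0, 51.0, 225.0, 135.0, 81.0, 49.0, 30.0, 0.0 m³/s.
ΣQ_DR = 571.0 m³/s.
With Δt = 3 h = 10800 s, V = ΣQ_DR · Δt = 571.0 × 10800 = 6.17 × 10^6 m³.

V ≈ 6.17 × 10^6 m³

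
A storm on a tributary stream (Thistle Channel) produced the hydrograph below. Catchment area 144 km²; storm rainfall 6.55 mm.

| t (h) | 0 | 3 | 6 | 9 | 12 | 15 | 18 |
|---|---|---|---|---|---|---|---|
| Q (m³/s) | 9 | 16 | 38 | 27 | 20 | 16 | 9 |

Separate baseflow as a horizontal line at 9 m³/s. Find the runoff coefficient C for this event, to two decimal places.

C ≈ 0.82

ΣQ_DR = 72.00 m³/s; V = ΣQ_DR·Δt = 7.776 × 10^5 m³.
Runoff depth d = V / A = 5.400 mm.
C = d / P = 5.400 / 6.55 = 0.82.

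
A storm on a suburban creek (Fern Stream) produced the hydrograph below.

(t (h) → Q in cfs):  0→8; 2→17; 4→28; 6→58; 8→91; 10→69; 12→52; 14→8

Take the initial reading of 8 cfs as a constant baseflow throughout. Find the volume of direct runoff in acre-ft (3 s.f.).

V ≈ 44.1 acre-ft

Direct-runoff ordinates (Q − Q_b): 0.0, 9.0, 20.0, 50.0, 83.0, 61.0, 44.0, 0.0 cfs.
ΣQ_DR = 267.0 cfs.
With Δt = 2 h = 7200 s, V = ΣQ_DR · Δt = 267.0 × 7200 = 1.92 × 10^6 ft³ = 44.1 acre-ft.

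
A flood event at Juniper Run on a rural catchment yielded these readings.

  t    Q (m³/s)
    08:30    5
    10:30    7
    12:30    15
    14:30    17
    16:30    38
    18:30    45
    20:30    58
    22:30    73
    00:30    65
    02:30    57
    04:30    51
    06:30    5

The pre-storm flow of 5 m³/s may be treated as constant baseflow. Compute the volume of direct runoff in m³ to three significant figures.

Direct-runoff ordinates (Q − Q_b): 0.0, 2.0, 10.0, 12.0, 33.0, 40.0, 53.0, 68.0, 60.0, 52.0, 46.0, 0.0 m³/s.
ΣQ_DR = 376.0 m³/s.
With Δt = 2 h = 7200 s, V = ΣQ_DR · Δt = 376.0 × 7200 = 2.71 × 10^6 m³.

V ≈ 2.71 × 10^6 m³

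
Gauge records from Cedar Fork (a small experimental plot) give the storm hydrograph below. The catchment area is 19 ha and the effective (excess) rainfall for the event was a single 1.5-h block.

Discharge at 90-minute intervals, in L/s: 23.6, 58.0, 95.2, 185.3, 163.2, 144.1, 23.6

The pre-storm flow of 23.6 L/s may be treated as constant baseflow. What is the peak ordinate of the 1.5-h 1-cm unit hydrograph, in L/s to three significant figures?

U_p ≈ 108 L/s

Direct runoff: 0.0, 34.4, 71.6, 161.7, 139.6, 120.5, 0.0 L/s; ΣQ_DR = 527.8 L/s, peak = 161.7 L/s.
Runoff depth d = ΣQ_DR·Δt / A = 527.8 × 5400 / (19 ha) = 15.00 mm.
The 1-cm UH is the DRH scaled by (10 mm)/d, so U_p = 161.7 × 10/15.00 = 108 L/s.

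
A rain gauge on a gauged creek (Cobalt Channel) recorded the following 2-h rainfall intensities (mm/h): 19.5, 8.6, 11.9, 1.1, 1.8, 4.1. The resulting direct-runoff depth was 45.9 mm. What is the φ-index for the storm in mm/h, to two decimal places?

φ ≈ 5.68 mm/h

Only the 3 blocks with intensity above φ contribute runoff: 19.5, 8.6, 11.9 mm/h.
Σ(I−φ)·Δt = d  ⇒  (19.5+8.6+11.9 − 3φ)·2 = 45.9
φ = (40.00 − 45.9/2) / 3 = 5.68 mm/h.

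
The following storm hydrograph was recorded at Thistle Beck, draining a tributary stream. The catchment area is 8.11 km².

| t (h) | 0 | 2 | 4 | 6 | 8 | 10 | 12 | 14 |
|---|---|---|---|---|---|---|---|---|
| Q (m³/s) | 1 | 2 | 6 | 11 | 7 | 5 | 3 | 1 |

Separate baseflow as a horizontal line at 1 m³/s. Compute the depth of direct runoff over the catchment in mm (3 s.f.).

Direct runoff: 0.0, 1.0, 5.0, 10.0, 6.0, 4.0, 2.0, 0.0 m³/s; ΣQ_DR = 28.00 m³/s.
V = ΣQ_DR · Δt = 28.00 × 7200 s = 2.016 × 10^5 m³.
Over A = 8.11 km², depth = V / A = 24.9 mm.

d ≈ 24.9 mm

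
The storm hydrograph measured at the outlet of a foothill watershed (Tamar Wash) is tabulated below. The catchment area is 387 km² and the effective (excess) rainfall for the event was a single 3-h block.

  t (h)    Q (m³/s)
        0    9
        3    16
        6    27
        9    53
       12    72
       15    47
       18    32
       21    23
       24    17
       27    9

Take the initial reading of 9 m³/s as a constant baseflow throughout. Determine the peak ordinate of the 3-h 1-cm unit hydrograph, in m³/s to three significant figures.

U_p ≈ 105 m³/s

Direct runoff: 0.0, 7.0, 18.0, 44.0, 63.0, 38.0, 23.0, 14.0, 8.0, 0.0 m³/s; ΣQ_DR = 215.0 m³/s, peak = 63.0 m³/s.
Runoff depth d = ΣQ_DR·Δt / A = 215.0 × 10800 / (387 km²) = 6.000 mm.
The 1-cm UH is the DRH scaled by (10 mm)/d, so U_p = 63.0 × 10/6.000 = 105 m³/s.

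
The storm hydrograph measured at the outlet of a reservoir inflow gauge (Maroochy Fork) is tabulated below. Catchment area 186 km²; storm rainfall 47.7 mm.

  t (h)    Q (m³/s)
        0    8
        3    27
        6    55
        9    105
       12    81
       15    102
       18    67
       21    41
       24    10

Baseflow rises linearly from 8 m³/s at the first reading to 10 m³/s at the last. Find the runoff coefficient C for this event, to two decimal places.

ΣQ_DR = 415.0 m³/s; V = ΣQ_DR·Δt = 4.482 × 10^6 m³.
Runoff depth d = V / A = 24.10 mm.
C = d / P = 24.10 / 47.7 = 0.51.

C ≈ 0.51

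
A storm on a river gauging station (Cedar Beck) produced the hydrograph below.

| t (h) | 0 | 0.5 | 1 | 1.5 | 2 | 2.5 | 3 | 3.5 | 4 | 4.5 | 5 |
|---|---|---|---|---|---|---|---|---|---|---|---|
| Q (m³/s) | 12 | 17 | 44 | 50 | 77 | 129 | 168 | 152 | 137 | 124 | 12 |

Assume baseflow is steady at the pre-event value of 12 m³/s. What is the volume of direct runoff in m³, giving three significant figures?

Direct-runoff ordinates (Q − Q_b): 0.0, 5.0, 32.0, 38.0, 65.0, 117.0, 156.0, 140.0, 125.0, 112.0, 0.0 m³/s.
ΣQ_DR = 790.0 m³/s.
With Δt = 0.5 h = 1800 s, V = ΣQ_DR · Δt = 790.0 × 1800 = 1.42 × 10^6 m³.

V ≈ 1.42 × 10^6 m³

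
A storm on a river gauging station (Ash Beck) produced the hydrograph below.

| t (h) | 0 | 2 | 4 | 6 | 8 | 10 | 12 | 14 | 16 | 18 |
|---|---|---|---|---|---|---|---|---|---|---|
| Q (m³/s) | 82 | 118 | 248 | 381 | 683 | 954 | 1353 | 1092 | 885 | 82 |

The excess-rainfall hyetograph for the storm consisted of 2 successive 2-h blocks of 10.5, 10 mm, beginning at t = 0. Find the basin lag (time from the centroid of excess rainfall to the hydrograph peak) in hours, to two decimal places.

t_L ≈ 10.02 h

Centroid of excess rainfall: t_c = Σ P_i·t̄_i / ΣP_i = 1.9756 h (block centres at 1, 3 h).
Hydrograph peak occurs at t = 12 h, so basin lag t_L = 12 − 1.9756 = 10.02 h.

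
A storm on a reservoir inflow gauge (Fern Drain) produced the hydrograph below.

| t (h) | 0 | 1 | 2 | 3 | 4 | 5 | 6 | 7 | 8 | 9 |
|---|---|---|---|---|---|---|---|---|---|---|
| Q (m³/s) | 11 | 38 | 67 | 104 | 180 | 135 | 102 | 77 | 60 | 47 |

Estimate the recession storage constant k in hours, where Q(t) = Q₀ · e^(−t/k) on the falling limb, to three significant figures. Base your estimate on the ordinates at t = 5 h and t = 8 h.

On the falling limb, Q drops from 135 to 60 m³/s between t = 5 h and t = 8 h (Δt = 3 h).
k = −Δt / ln(Q₂/Q₁) = −3 / ln(60/135) = 3.70 h.

k ≈ 3.70 h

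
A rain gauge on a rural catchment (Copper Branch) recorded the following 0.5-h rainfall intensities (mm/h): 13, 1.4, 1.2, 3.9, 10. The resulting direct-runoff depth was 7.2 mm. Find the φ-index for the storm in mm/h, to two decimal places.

φ ≈ 4.30 mm/h

Only the 2 blocks with intensity above φ contribute runoff: 13, 10 mm/h.
Σ(I−φ)·Δt = d  ⇒  (13+10 − 2φ)·0.5 = 7.2
φ = (23.00 − 7.2/0.5) / 2 = 4.30 mm/h.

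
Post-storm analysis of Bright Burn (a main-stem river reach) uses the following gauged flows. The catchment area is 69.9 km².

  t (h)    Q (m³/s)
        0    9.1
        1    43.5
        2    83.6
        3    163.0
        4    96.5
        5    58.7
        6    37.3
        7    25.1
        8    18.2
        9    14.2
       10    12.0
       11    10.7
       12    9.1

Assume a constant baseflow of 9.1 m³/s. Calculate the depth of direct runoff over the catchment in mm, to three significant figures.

d ≈ 23.8 mm

Direct runoff: 0.0, 34.4, 74.5, 153.9, 87.4, 49.6, 28.2, 16.0, 9.1, 5.1, 2.9, 1.6, 0.0 m³/s; ΣQ_DR = 462.7 m³/s.
V = ΣQ_DR · Δt = 462.7 × 3600 s = 1.666 × 10^6 m³.
Over A = 69.9 km², depth = V / A = 23.8 mm.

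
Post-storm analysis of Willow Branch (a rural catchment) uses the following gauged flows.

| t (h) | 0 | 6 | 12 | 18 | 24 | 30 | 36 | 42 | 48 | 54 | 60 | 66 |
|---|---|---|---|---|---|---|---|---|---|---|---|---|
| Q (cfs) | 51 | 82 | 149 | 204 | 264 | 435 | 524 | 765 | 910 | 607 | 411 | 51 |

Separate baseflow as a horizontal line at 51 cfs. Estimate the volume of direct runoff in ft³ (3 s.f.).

Direct-runoff ordinates (Q − Q_b): 0.0, 31.0, 98.0, 153.0, 213.0, 384.0, 473.0, 714.0, 859.0, 556.0, 360.0, 0.0 cfs.
ΣQ_DR = 3841 cfs.
With Δt = 6 h = 21600 s, V = ΣQ_DR · Δt = 3841 × 21600 = 8.30 × 10^7 ft³.

V ≈ 8.30 × 10^7 ft³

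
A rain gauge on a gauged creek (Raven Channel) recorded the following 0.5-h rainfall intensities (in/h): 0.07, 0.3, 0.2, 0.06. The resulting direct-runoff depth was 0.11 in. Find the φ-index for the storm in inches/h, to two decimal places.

Only the 2 blocks with intensity above φ contribute runoff: 0.3, 0.2 in/h.
Σ(I−φ)·Δt = d  ⇒  (0.3+0.2 − 2φ)·0.5 = 0.11
φ = (0.5000 − 0.11/0.5) / 2 = 0.14 in/h.

φ ≈ 0.14 in/h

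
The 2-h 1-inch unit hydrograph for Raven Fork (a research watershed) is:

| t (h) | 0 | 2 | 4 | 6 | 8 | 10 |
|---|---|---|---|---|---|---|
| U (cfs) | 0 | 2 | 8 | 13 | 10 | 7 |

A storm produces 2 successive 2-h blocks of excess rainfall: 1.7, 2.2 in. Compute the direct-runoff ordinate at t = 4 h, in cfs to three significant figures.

By discrete convolution, Q_j = Σ (P_i / 1 in) · U_{j−i}.
At t = 4 h (j=2): Q = (1.7/1)·8 + (2.2/1)·2 = 18.0 cfs.

Q ≈ 18.0 cfs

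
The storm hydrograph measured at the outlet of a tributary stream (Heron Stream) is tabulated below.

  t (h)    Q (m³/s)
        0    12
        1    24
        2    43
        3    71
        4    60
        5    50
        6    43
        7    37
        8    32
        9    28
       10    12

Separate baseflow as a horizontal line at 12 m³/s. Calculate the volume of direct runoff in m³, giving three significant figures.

V ≈ 1.01 × 10^6 m³

Direct-runoff ordinates (Q − Q_b): 0.0, 12.0, 31.0, 59.0, 48.0, 38.0, 31.0, 25.0, 20.0, 16.0, 0.0 m³/s.
ΣQ_DR = 280.0 m³/s.
With Δt = 1 h = 3600 s, V = ΣQ_DR · Δt = 280.0 × 3600 = 1.01 × 10^6 m³.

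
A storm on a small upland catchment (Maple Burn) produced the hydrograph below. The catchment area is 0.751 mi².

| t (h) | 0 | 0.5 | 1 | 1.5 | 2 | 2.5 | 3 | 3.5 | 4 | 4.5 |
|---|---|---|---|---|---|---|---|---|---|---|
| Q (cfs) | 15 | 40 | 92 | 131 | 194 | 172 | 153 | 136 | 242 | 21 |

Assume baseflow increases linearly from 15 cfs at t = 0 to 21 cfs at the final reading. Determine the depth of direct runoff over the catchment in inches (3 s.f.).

d ≈ 1.05 in

Direct runoff: 0.00, 24.33, 75.67, 114.00, 176.33, 153.67, 134.00, 116.33, 221.67, 0.00 cfs; ΣQ_DR = 1016 cfs.
V = ΣQ_DR · Δt = 1016 × 1800 s = 1.829 × 10^6 ft³.
Over A = 0.751 mi², depth = V / A = 1.05 in.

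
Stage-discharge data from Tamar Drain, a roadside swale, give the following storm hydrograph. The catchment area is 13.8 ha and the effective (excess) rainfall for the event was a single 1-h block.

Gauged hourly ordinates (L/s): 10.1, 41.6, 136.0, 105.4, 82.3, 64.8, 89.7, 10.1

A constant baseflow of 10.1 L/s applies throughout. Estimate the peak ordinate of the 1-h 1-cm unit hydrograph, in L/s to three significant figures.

Direct runoff: 0.0, 31.5, 125.9, 95.3, 72.2, 54.7, 79.6, 0.0 L/s; ΣQ_DR = 459.2 L/s, peak = 125.9 L/s.
Runoff depth d = ΣQ_DR·Δt / A = 459.2 × 3600 / (13.8 ha) = 11.98 mm.
The 1-cm UH is the DRH scaled by (10 mm)/d, so U_p = 125.9 × 10/11.98 = 105 L/s.

U_p ≈ 105 L/s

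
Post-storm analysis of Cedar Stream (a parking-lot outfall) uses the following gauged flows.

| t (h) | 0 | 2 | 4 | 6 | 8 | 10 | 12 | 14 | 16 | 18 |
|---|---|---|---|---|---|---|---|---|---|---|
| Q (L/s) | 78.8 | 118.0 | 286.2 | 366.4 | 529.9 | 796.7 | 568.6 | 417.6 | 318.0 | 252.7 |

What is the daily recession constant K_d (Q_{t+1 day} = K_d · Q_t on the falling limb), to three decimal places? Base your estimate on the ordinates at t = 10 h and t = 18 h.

K_d ≈ 0.032

Between t = 10 h and t = 18 h the flow falls from 796.7 to 252.7 L/s over 4×2 h = 8 h.
Per-interval ratio K = (252.7/796.7)^(1/4) = 0.7505; K_d = K^(24/2) = 0.032.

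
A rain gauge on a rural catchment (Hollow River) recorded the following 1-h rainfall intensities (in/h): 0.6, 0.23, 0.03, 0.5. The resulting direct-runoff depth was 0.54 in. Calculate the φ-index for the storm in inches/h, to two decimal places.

φ ≈ 0.28 in/h

Only the 2 blocks with intensity above φ contribute runoff: 0.6, 0.5 in/h.
Σ(I−φ)·Δt = d  ⇒  (0.6+0.5 − 2φ)·1 = 0.54
φ = (1.100 − 0.54/1) / 2 = 0.28 in/h.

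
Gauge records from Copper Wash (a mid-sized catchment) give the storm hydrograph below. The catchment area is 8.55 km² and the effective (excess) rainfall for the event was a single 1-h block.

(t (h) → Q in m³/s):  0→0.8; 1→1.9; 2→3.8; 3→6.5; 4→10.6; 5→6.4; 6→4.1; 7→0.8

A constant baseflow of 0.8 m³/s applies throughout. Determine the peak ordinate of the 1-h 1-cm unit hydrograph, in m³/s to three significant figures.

U_p ≈ 8.17 m³/s

Direct runoff: 0.0, 1.1, 3.0, 5.7, 9.8, 5.6, 3.3, 0.0 m³/s; ΣQ_DR = 28.50 m³/s, peak = 9.8 m³/s.
Runoff depth d = ΣQ_DR·Δt / A = 28.50 × 3600 / (8.55 km²) = 12.00 mm.
The 1-cm UH is the DRH scaled by (10 mm)/d, so U_p = 9.8 × 10/12.00 = 8.17 m³/s.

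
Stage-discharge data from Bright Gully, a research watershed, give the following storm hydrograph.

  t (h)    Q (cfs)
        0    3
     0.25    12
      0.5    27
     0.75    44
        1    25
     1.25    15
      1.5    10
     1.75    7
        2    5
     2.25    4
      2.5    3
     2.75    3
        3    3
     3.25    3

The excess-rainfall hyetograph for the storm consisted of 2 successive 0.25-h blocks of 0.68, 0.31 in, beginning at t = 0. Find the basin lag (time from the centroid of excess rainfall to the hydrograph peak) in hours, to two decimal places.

Centroid of excess rainfall: t_c = Σ P_i·t̄_i / ΣP_i = 0.2033 h (block centres at 0.125, 0.375 h).
Hydrograph peak occurs at t = 0.75 h, so basin lag t_L = 0.75 − 0.2033 = 0.55 h.

t_L ≈ 0.55 h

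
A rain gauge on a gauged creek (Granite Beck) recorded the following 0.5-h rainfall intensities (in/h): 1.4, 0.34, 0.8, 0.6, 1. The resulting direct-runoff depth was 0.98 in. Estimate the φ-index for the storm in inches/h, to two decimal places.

φ ≈ 0.46 in/h

Only the 4 blocks with intensity above φ contribute runoff: 1.4, 0.8, 0.6, 1 in/h.
Σ(I−φ)·Δt = d  ⇒  (1.4+0.8+0.6+1 − 4φ)·0.5 = 0.98
φ = (3.800 − 0.98/0.5) / 4 = 0.46 in/h.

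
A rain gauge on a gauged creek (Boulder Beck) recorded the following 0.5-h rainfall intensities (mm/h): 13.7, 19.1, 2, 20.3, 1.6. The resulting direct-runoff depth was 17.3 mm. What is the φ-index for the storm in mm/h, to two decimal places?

φ ≈ 6.17 mm/h

Only the 3 blocks with intensity above φ contribute runoff: 13.7, 19.1, 20.3 mm/h.
Σ(I−φ)·Δt = d  ⇒  (13.7+19.1+20.3 − 3φ)·0.5 = 17.3
φ = (53.10 − 17.3/0.5) / 3 = 6.17 mm/h.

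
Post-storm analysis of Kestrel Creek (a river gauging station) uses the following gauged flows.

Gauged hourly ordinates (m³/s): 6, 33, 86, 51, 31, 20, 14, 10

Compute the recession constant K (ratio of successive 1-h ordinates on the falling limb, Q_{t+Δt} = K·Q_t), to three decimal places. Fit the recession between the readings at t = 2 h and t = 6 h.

Using the recession-limb readings at t = 2 h and t = 6 h: Q falls from 86 to 14 m³/s over 4 intervals.
K = (Q₂/Q₁)^(1/4) = (14/86)^(1/4) = 0.635.

K ≈ 0.635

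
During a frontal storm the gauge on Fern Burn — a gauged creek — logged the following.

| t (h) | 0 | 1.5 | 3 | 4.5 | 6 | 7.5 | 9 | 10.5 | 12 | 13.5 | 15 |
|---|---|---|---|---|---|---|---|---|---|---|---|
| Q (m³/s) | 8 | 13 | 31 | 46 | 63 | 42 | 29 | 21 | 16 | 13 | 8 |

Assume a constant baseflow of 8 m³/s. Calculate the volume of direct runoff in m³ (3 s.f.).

Direct-runoff ordinates (Q − Q_b): 0.0, 5.0, 23.0, 38.0, 55.0, 34.0, 21.0, 13.0, 8.0, 5.0, 0.0 m³/s.
ΣQ_DR = 202.0 m³/s.
With Δt = 1.5 h = 5400 s, V = ΣQ_DR · Δt = 202.0 × 5400 = 1.09 × 10^6 m³.

V ≈ 1.09 × 10^6 m³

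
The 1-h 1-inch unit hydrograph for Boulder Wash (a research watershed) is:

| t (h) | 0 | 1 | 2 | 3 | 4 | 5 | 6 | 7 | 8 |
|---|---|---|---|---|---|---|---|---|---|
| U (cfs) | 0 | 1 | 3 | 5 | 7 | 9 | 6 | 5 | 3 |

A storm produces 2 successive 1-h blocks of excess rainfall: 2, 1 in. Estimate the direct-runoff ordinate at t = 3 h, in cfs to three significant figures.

By discrete convolution, Q_j = Σ (P_i / 1 in) · U_{j−i}.
At t = 3 h (j=3): Q = (2/1)·5 + (1/1)·3 = 13.0 cfs.

Q ≈ 13.0 cfs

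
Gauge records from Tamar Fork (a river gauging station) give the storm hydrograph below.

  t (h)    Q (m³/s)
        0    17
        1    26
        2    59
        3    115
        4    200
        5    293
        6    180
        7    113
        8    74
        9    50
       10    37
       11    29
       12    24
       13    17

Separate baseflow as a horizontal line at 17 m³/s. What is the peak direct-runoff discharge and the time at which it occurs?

Q_p = 276.0 m³/s at t = 5 h

Subtracting baseflow gives direct-runoff ordinates: 0.0, 9.0, 42.0, 98.0, 183.0, 276.0, 163.0, 96.0, 57.0, 33.0, 20.0, 12.0, 7.0, 0.0 m³/s.
The maximum is 276.0 m³/s, occurring at the reading for t = 5 h.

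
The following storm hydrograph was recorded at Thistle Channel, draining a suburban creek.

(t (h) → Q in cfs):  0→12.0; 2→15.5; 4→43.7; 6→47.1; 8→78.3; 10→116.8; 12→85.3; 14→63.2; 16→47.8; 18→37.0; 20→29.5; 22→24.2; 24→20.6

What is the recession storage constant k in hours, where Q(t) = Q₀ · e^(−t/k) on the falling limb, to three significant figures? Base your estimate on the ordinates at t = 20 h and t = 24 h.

k ≈ 11.1 h

On the falling limb, Q drops from 29.5 to 20.6 cfs between t = 20 h and t = 24 h (Δt = 4 h).
k = −Δt / ln(Q₂/Q₁) = −4 / ln(20.6/29.5) = 11.1 h.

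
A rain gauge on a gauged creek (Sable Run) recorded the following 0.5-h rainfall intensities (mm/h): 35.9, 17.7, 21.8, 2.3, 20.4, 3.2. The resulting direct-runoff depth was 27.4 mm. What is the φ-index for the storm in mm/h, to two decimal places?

Only the 4 blocks with intensity above φ contribute runoff: 35.9, 17.7, 21.8, 20.4 mm/h.
Σ(I−φ)·Δt = d  ⇒  (35.9+17.7+21.8+20.4 − 4φ)·0.5 = 27.4
φ = (95.80 − 27.4/0.5) / 4 = 10.25 mm/h.

φ ≈ 10.25 mm/h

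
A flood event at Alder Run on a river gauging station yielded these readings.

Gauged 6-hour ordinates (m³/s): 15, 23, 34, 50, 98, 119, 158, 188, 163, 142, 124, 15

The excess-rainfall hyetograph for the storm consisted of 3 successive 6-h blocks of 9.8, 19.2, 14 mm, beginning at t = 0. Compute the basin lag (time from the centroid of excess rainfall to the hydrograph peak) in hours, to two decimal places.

t_L ≈ 32.41 h

Centroid of excess rainfall: t_c = Σ P_i·t̄_i / ΣP_i = 9.5860 h (block centres at 3, 9, 15 h).
Hydrograph peak occurs at t = 42 h, so basin lag t_L = 42 − 9.5860 = 32.41 h.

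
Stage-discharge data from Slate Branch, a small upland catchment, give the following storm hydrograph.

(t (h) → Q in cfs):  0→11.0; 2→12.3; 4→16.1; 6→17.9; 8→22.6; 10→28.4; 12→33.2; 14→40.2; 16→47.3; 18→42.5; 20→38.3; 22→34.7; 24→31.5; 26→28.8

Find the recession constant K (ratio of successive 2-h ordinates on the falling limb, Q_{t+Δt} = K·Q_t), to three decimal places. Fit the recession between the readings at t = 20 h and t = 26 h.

Using the recession-limb readings at t = 20 h and t = 26 h: Q falls from 38.3 to 28.8 cfs over 3 intervals.
K = (Q₂/Q₁)^(1/3) = (28.8/38.3)^(1/3) = 0.909.

K ≈ 0.909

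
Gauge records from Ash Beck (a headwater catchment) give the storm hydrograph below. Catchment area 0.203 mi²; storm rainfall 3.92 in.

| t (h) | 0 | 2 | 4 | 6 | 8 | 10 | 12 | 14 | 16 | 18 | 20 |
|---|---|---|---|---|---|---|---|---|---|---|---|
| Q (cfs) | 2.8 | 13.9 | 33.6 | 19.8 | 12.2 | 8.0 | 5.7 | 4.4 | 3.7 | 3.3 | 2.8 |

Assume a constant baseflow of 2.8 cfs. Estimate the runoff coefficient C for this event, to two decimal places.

ΣQ_DR = 79.40 cfs; V = ΣQ_DR·Δt = 5.717 × 10^5 ft³.
Runoff depth d = V / A = 1.212 in.
C = d / P = 1.212 / 3.92 = 0.31.

C ≈ 0.31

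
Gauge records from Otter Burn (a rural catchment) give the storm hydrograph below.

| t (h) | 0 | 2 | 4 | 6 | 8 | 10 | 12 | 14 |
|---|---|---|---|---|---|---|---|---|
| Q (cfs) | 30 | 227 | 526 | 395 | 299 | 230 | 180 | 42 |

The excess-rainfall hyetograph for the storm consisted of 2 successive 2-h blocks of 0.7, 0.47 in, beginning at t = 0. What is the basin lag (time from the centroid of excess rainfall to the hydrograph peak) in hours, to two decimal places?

Centroid of excess rainfall: t_c = Σ P_i·t̄_i / ΣP_i = 1.8034 h (block centres at 1, 3 h).
Hydrograph peak occurs at t = 4 h, so basin lag t_L = 4 − 1.8034 = 2.20 h.

t_L ≈ 2.20 h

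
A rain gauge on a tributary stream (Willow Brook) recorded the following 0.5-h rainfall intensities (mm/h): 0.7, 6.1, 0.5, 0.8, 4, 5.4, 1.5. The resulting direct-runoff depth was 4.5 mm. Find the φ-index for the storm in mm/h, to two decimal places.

φ ≈ 2.17 mm/h

Only the 3 blocks with intensity above φ contribute runoff: 6.1, 4, 5.4 mm/h.
Σ(I−φ)·Δt = d  ⇒  (6.1+4+5.4 − 3φ)·0.5 = 4.5
φ = (15.50 − 4.5/0.5) / 3 = 2.17 mm/h.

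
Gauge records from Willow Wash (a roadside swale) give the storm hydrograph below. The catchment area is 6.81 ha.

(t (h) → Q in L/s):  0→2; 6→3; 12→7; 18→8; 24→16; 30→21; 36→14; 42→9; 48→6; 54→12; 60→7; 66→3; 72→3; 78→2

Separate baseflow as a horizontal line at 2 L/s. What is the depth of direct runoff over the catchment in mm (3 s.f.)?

d ≈ 27.0 mm

Direct runoff: 0.0, 1.0, 5.0, 6.0, 14.0, 19.0, 12.0, 7.0, 4.0, 10.0, 5.0, 1.0, 1.0, 0.0 L/s; ΣQ_DR = 85.00 L/s.
V = ΣQ_DR · Δt = 85.00 × 21600 s = 1.836 × 10^6 L.
Over A = 6.81 ha, depth = V / A = 27.0 mm.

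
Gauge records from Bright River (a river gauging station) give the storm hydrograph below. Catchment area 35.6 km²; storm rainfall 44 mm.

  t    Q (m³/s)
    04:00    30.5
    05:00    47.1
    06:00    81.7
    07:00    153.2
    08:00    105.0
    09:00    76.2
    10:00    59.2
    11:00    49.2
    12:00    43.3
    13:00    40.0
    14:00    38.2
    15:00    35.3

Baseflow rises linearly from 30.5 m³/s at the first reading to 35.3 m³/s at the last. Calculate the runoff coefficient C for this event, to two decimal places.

C ≈ 0.84

ΣQ_DR = 364.1 m³/s; V = ΣQ_DR·Δt = 1.311 × 10^6 m³.
Runoff depth d = V / A = 36.82 mm.
C = d / P = 36.82 / 44 = 0.84.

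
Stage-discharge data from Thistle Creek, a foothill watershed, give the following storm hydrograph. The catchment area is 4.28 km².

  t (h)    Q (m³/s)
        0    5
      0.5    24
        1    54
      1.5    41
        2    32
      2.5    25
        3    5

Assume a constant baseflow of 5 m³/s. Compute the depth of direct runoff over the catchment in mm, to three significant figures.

Direct runoff: 0.0, 19.0, 49.0, 36.0, 27.0, 20.0, 0.0 m³/s; ΣQ_DR = 151.0 m³/s.
V = ΣQ_DR · Δt = 151.0 × 1800 s = 2.718 × 10^5 m³.
Over A = 4.28 km², depth = V / A = 63.5 mm.

d ≈ 63.5 mm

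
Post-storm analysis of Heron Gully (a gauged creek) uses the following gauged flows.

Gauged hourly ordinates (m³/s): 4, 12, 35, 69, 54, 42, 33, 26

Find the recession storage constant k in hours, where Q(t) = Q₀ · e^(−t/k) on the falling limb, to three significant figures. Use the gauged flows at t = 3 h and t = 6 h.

k ≈ 4.07 h

On the falling limb, Q drops from 69 to 33 m³/s between t = 3 h and t = 6 h (Δt = 3 h).
k = −Δt / ln(Q₂/Q₁) = −3 / ln(33/69) = 4.07 h.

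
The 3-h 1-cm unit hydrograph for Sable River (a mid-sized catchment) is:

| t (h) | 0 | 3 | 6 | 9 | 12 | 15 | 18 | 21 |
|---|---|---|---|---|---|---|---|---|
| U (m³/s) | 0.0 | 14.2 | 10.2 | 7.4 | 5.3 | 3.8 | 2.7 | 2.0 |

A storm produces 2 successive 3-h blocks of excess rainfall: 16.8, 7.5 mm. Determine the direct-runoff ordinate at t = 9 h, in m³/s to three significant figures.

By discrete convolution, Q_j = Σ (P_i / 10 mm) · U_{j−i}.
At t = 9 h (j=3): Q = (16.8/10)·7.4 + (7.5/10)·10.2 = 20.1 m³/s.

Q ≈ 20.1 m³/s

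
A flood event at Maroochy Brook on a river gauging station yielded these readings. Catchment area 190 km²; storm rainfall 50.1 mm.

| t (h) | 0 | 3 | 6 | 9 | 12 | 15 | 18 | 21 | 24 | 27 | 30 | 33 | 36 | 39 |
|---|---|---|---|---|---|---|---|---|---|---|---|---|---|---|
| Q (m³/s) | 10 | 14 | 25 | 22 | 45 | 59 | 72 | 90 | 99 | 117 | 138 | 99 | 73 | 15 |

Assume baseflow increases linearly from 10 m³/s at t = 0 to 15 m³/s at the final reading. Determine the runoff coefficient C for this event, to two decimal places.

C ≈ 0.80

ΣQ_DR = 703.0 m³/s; V = ΣQ_DR·Δt = 7.592 × 10^6 m³.
Runoff depth d = V / A = 39.96 mm.
C = d / P = 39.96 / 50.1 = 0.80.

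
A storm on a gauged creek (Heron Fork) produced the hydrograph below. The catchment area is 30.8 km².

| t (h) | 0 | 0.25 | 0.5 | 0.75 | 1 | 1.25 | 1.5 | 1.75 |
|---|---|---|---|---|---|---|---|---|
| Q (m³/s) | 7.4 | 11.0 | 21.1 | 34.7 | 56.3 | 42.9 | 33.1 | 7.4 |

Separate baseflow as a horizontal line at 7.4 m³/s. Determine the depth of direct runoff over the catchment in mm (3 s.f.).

d ≈ 4.52 mm

Direct runoff: 0.0, 3.6, 13.7, 27.3, 48.9, 35.5, 25.7, 0.0 m³/s; ΣQ_DR = 154.7 m³/s.
V = ΣQ_DR · Δt = 154.7 × 900 s = 1.392 × 10^5 m³.
Over A = 30.8 km², depth = V / A = 4.52 mm.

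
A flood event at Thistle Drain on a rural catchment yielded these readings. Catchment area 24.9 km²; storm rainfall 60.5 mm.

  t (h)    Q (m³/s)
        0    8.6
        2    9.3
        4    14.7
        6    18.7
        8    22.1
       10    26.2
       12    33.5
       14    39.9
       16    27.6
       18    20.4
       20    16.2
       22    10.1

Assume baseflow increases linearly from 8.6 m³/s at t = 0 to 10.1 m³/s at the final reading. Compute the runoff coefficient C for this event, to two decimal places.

C ≈ 0.65

ΣQ_DR = 135.1 m³/s; V = ΣQ_DR·Δt = 9.727 × 10^5 m³.
Runoff depth d = V / A = 39.07 mm.
C = d / P = 39.07 / 60.5 = 0.65.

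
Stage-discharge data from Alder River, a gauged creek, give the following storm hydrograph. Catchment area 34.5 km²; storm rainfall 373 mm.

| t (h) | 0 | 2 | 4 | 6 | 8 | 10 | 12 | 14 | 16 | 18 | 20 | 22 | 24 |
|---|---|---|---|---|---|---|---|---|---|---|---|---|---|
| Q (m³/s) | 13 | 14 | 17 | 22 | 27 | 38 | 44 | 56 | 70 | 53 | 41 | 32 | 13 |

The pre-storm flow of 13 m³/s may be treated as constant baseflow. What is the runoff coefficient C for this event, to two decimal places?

C ≈ 0.15

ΣQ_DR = 271.0 m³/s; V = ΣQ_DR·Δt = 1.951 × 10^6 m³.
Runoff depth d = V / A = 56.56 mm.
C = d / P = 56.56 / 373 = 0.15.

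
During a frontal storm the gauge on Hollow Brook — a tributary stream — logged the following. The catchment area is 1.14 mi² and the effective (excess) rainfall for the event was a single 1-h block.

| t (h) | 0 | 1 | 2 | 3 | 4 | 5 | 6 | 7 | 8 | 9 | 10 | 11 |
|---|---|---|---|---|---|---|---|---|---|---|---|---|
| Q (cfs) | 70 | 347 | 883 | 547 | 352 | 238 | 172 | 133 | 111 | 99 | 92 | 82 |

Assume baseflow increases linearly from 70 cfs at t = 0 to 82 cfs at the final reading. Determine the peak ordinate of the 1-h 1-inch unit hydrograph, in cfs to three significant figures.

U_p ≈ 269 cfs

Direct runoff: 0.00, 275.91, 810.82, 473.73, 277.64, 162.55, 95.45, 55.36, 32.27, 19.18, 11.09, 0.00 cfs; ΣQ_DR = 2214 cfs, peak = 810.82 cfs.
Runoff depth d = ΣQ_DR·Δt / A = 2214 × 3600 / (1.14 mi²) = 3.009 in.
The 1-inch UH is the DRH scaled by (1 in)/d, so U_p = 810.82 × 1/3.009 = 269 cfs.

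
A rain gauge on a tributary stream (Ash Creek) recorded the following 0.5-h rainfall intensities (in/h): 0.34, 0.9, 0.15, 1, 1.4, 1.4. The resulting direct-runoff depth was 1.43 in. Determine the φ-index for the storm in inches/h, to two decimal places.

Only the 4 blocks with intensity above φ contribute runoff: 0.9, 1, 1.4, 1.4 in/h.
Σ(I−φ)·Δt = d  ⇒  (0.9+1+1.4+1.4 − 4φ)·0.5 = 1.43
φ = (4.700 − 1.43/0.5) / 4 = 0.46 in/h.

φ ≈ 0.46 in/h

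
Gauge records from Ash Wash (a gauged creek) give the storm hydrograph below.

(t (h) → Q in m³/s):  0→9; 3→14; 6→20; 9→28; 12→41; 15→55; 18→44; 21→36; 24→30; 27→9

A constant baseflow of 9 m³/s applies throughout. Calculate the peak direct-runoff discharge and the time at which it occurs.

Q_p = 46.0 m³/s at t = 15 h

Subtracting baseflow gives direct-runoff ordinates: 0.0, 5.0, 11.0, 19.0, 32.0, 46.0, 35.0, 27.0, 21.0, 0.0 m³/s.
The maximum is 46.0 m³/s, occurring at the reading for t = 15 h.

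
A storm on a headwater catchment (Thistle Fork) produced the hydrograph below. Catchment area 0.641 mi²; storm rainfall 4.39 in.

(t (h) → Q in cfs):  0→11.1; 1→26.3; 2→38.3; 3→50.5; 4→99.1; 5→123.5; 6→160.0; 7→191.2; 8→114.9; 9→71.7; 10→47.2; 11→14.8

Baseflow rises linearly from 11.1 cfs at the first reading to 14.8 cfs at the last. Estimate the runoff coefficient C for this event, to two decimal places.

ΣQ_DR = 793.2 cfs; V = ΣQ_DR·Δt = 2.856 × 10^6 ft³.
Runoff depth d = V / A = 1.918 in.
C = d / P = 1.918 / 4.39 = 0.44.

C ≈ 0.44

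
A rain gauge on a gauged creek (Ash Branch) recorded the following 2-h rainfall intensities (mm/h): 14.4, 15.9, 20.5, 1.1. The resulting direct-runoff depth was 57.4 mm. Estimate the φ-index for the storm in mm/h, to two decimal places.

φ ≈ 7.37 mm/h

Only the 3 blocks with intensity above φ contribute runoff: 14.4, 15.9, 20.5 mm/h.
Σ(I−φ)·Δt = d  ⇒  (14.4+15.9+20.5 − 3φ)·2 = 57.4
φ = (50.80 − 57.4/2) / 3 = 7.37 mm/h.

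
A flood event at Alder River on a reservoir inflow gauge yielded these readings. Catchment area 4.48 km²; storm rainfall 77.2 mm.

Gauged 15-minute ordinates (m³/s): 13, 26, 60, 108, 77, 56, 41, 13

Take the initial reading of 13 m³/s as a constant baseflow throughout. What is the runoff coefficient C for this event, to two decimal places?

C ≈ 0.75

ΣQ_DR = 290.0 m³/s; V = ΣQ_DR·Δt = 2.610 × 10^5 m³.
Runoff depth d = V / A = 58.26 mm.
C = d / P = 58.26 / 77.2 = 0.75.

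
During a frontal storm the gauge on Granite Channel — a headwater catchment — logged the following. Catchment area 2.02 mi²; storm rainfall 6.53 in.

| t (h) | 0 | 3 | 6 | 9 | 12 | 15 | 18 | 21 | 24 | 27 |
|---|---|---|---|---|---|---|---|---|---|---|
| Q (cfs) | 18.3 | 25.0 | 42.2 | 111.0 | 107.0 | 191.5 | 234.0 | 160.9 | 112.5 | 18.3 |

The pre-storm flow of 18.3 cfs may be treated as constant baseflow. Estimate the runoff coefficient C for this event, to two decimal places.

ΣQ_DR = 837.7 cfs; V = ΣQ_DR·Δt = 9.047 × 10^6 ft³.
Runoff depth d = V / A = 1.928 in.
C = d / P = 1.928 / 6.53 = 0.30.

C ≈ 0.30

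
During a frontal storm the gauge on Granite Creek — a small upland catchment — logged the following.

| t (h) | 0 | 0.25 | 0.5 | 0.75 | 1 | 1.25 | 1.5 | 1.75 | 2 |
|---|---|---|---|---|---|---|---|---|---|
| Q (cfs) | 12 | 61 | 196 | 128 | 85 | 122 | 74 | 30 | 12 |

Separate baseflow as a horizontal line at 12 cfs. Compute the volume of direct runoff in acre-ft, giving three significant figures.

Direct-runoff ordinates (Q − Q_b): 0.0, 49.0, 184.0, 116.0, 73.0, 110.0, 62.0, 18.0, 0.0 cfs.
ΣQ_DR = 612.0 cfs.
With Δt = 0.25 h = 900 s, V = ΣQ_DR · Δt = 612.0 × 900 = 5.51 × 10^5 ft³ = 12.6 acre-ft.

V ≈ 12.6 acre-ft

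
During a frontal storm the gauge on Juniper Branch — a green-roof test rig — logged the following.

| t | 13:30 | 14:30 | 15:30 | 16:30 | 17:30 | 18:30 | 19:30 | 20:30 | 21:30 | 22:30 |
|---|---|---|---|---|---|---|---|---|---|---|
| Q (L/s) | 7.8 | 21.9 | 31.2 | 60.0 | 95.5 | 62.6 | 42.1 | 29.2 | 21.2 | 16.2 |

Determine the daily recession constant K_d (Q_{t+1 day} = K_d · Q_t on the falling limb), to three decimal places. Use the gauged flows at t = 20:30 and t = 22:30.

K_d ≈ 0.001

Between t = 20:30 and t = 22:30 the flow falls from 29.2 to 16.2 L/s over 2×1 h = 2 h.
Per-interval ratio K = (16.2/29.2)^(1/2) = 0.7448; K_d = K^(24/1) = 0.001.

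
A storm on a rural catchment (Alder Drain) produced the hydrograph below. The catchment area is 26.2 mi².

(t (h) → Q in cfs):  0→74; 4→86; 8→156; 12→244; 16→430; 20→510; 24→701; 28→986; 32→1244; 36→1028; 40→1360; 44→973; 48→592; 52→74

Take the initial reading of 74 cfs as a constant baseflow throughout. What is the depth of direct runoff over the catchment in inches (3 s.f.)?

Direct runoff: 0.0, 12.0, 82.0, 170.0, 356.0, 436.0, 627.0, 912.0, 1170.0, 954.0, 1286.0, 899.0, 518.0, 0.0 cfs; ΣQ_DR = 7422 cfs.
V = ΣQ_DR · Δt = 7422 × 14400 s = 1.069 × 10^8 ft³.
Over A = 26.2 mi², depth = V / A = 1.76 in.

d ≈ 1.76 in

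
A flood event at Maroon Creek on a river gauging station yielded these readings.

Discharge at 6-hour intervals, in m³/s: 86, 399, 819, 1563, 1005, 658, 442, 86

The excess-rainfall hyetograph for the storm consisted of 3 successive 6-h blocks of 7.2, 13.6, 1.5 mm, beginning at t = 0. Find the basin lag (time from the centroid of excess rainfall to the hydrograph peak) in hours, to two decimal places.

t_L ≈ 10.53 h

Centroid of excess rainfall: t_c = Σ P_i·t̄_i / ΣP_i = 7.4664 h (block centres at 3, 9, 15 h).
Hydrograph peak occurs at t = 18 h, so basin lag t_L = 18 − 7.4664 = 10.53 h.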